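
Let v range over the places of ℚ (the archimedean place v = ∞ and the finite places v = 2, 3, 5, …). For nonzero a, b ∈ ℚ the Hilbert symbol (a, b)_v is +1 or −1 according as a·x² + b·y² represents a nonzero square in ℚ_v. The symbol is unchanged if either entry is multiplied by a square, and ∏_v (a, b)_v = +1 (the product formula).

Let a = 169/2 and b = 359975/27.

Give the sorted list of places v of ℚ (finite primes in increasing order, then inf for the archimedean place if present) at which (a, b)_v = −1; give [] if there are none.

(a, b) ≡ (2, 357) mod (ℚ^×)²; places V = {2, 3, 5, 7, 11, 13, 17, ∞}.
(a,b)_7: α=0, u≡4; β=1, v≡4 (mod 7); (4|7)=+1, (4|7)=+1; sign (−1)^0·+1^1·+1^0 = +1.
(a,b)_5: α=0, u≡2; β=2, v≡2 (mod 5); (2|5)=-1, (2|5)=-1; sign (−1)^0·-1^2·-1^0 = +1.
(a,b)_2: α=-1, β=0; u≡1, v≡5 (mod 8); ε(u)ε(v)=0·0, αω(v)=-1·1, βω(u)=0·0; sum ≡ 1  ⇒  -1.
(a,b)_∞: sgn(2)=+, sgn(357)=+, so +1.
(a,b)_11: α=0, u≡2; β=2, v≡1 (mod 11); (2|11)=-1, (1|11)=+1; sign (−1)^0·-1^2·+1^0 = +1.
(a,b)_3: α=0, u≡2; β=-3, v≡2 (mod 3); (2|3)=-1, (2|3)=-1; sign (−1)^0·-1^-3·-1^0 = -1.
(a,b)_13: α=2, u≡7; β=0, v≡5 (mod 13); (7|13)=-1, (5|13)=-1; sign (−1)^0·-1^0·-1^2 = +1.
(a,b)_17: α=0, u≡8; β=1, v≡1 (mod 17); (8|17)=+1, (1|17)=+1; sign (−1)^0·+1^1·+1^0 = +1.
(2, 357 / ℚ) ramifies at {2, 3}: a division algebra.

[2, 3]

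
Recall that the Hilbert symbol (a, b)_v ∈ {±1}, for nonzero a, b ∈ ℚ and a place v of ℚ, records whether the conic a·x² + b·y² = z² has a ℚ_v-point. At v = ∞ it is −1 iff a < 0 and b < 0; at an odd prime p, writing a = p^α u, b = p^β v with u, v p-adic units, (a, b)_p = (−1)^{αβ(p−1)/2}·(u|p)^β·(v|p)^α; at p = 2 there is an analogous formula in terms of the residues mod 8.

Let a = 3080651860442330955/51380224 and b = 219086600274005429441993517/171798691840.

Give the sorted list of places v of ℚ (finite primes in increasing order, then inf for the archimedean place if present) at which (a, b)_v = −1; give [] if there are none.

(a, b) ≡ (3795, 4370) mod (ℚ^×)²; places V = {2, 3, 5, 7, 11, 13, 17, 19, 23, ∞}.
(a,b)_23: α=1, u≡1; β=1, v≡4 (mod 23); (1|23)=+1, (4|23)=+1; sign (−1)^1·+1^1·+1^1 = -1.
(a,b)_19: α=2, u≡2; β=1, v≡8 (mod 19); (2|19)=-1, (8|19)=-1; sign (−1)^0·-1^1·-1^2 = -1.
(a,b)_11: α=5, u≡3; β=8, v≡4 (mod 11); (3|11)=+1, (4|11)=+1; sign (−1)^0·+1^8·+1^5 = +1.
(a,b)_13: α=0, u≡12; β=2, v≡2 (mod 13); (12|13)=+1, (2|13)=-1; sign (−1)^0·+1^2·-1^0 = +1.
(a,b)_5: α=1, u≡4; β=-1, v≡4 (mod 5); (4|5)=+1, (4|5)=+1; sign (−1)^0·+1^-1·+1^1 = +1.
(a,b)_7: α=-2, u≡1; β=2, v≡1 (mod 7); (1|7)=+1, (1|7)=+1; sign (−1)^0·+1^2·+1^-2 = +1.
(a,b)_17: α=2, u≡9; β=0, v≡4 (mod 17); (9|17)=+1, (4|17)=+1; sign (−1)^0·+1^0·+1^2 = +1.
(a,b)_2: α=-20, β=-35; u≡3, v≡1 (mod 8); ε(u)ε(v)=1·0, αω(v)=-20·0, βω(u)=-35·1; sum ≡ 1  ⇒  -1.
(a,b)_∞: sgn(3795)=+, sgn(4370)=+, so +1.
(a,b)_3: α=13, u≡2; β=24, v≡2 (mod 3); (2|3)=-1, (2|3)=-1; sign (−1)^0·-1^24·-1^13 = -1.
|Ram(3795, 4370)| = 4, even; anisotropic at {2, 3, 19, 23}.

[2, 3, 19, 23]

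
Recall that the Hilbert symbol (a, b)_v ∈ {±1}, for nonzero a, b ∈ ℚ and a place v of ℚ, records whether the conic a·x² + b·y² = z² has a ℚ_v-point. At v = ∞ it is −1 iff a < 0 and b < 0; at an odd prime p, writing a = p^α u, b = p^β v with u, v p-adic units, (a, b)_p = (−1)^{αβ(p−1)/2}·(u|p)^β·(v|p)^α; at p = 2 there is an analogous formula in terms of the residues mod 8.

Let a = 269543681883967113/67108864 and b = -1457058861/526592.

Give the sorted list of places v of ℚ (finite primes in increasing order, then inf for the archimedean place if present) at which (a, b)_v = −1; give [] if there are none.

(a, b) ≡ (17, -20213) mod (ℚ^×)²; places V = {2, 3, 7, 11, 17, 29, 41, ∞}.
(a,b)_3: α=4, u≡2; β=6, v≡1 (mod 3); (2|3)=-1, (1|3)=+1; sign (−1)^0·-1^6·+1^4 = +1.
(a,b)_41: α=6, u≡22; β=3, v≡9 (mod 41); (22|41)=-1, (9|41)=+1; sign (−1)^0·-1^3·+1^6 = -1.
(a,b)_29: α=2, u≡11; β=1, v≡28 (mod 29); (11|29)=-1, (28|29)=+1; sign (−1)^0·-1^1·+1^2 = -1.
(a,b)_2: α=-26, β=-8; u≡1, v≡3 (mod 8); ε(u)ε(v)=0·1, αω(v)=-26·1, βω(u)=-8·0; sum ≡ 0  ⇒  +1.
(a,b)_17: α=1, u≡8; β=-1, v≡2 (mod 17); (8|17)=+1, (2|17)=+1; sign (−1)^0·+1^-1·+1^1 = +1.
(a,b)_∞: sgn(17)=+, sgn(-20213)=−, so +1.
(a,b)_7: α=2, u≡3; β=0, v≡5 (mod 7); (3|7)=-1, (5|7)=-1; sign (−1)^0·-1^0·-1^2 = +1.
(a,b)_11: α=0, u≡2; β=-2, v≡4 (mod 11); (2|11)=-1, (4|11)=+1; sign (−1)^0·-1^-2·+1^0 = +1.
|Ram(17, -20213)| = 2, even; anisotropic at {29, 41}.

[29, 41]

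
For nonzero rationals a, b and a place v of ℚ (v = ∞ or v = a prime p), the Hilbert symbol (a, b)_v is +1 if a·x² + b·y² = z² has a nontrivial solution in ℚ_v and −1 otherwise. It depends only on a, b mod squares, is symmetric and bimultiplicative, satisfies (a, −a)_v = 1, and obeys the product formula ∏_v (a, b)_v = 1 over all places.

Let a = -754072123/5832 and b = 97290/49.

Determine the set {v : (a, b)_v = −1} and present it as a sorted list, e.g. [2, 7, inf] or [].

(a, b) ≡ (-16646, 10810) mod (ℚ^×)²; places V = {2, 3, 5, 7, 23, 29, 41, 43, 47, ∞}.
(a,b)_∞: sgn(-16646)=−, sgn(10810)=+, so +1.
(a,b)_43: α=2, u≡9; β=0, v≡4 (mod 43); (9|43)=+1, (4|43)=+1; sign (−1)^0·+1^0·+1^2 = +1.
(a,b)_2: α=-3, β=1; u≡5, v≡5 (mod 8); ε(u)ε(v)=0·0, αω(v)=-3·1, βω(u)=1·1; sum ≡ 0  ⇒  +1.
(a,b)_23: α=0, u≡8; β=1, v≡7 (mod 23); (8|23)=+1, (7|23)=-1; sign (−1)^0·+1^1·-1^0 = +1.
(a,b)_5: α=0, u≡1; β=1, v≡2 (mod 5); (1|5)=+1, (2|5)=-1; sign (−1)^0·+1^1·-1^0 = +1.
(a,b)_47: α=0, u≡15; β=1, v≡1 (mod 47); (15|47)=-1, (1|47)=+1; sign (−1)^0·-1^1·+1^0 = -1.
(a,b)_3: α=-6, u≡1; β=2, v≡1 (mod 3); (1|3)=+1, (1|3)=+1; sign (−1)^0·+1^2·+1^-6 = +1.
(a,b)_29: α=1, u≡5; β=0, v≡7 (mod 29); (5|29)=+1, (7|29)=+1; sign (−1)^0·+1^0·+1^1 = +1.
(a,b)_7: α=3, u≡1; β=-2, v≡4 (mod 7); (1|7)=+1, (4|7)=+1; sign (−1)^0·+1^-2·+1^3 = +1.
(a,b)_41: α=1, u≡31; β=0, v≡15 (mod 41); (31|41)=+1, (15|41)=-1; sign (−1)^0·+1^0·-1^1 = -1.
(-16646, 10810 / ℚ) ramifies at {41, 47}: a division algebra.

[41, 47]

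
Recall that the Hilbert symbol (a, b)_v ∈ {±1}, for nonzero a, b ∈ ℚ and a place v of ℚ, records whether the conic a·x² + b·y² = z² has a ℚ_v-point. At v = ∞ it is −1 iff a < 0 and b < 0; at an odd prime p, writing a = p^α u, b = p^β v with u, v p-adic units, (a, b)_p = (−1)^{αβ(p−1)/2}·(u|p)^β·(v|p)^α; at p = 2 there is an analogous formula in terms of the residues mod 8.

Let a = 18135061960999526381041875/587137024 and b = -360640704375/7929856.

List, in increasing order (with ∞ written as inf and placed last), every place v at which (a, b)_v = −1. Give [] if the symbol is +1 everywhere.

Mod squares: a ≡ 21553277, b ≡ -2967. Check v ∈ {∞, 2, 3, 5, 7, 11, 17, 19, 23, 31, 37, 43}.
v=11: a=11^0·(≡1), b=11^-2·(≡3) mod 11; (1|11)=+1, (3|11)=+1; (−1)^{0·-2·5}·(+1)^-2·(+1)^0 = +1.
v=23: a=23^1·(≡11), b=23^1·(≡3) mod 23; (11|23)=-1, (3|23)=+1; (−1)^{1·1·11}·(-1)^1·(+1)^1 = +1.
v=37: a=37^1·(≡4), b=37^0·(≡25) mod 37; (4|37)=+1, (25|37)=+1; (−1)^{1·0·18}·(+1)^0·(+1)^1 = +1.
v=3: a=3^12·(≡2), b=3^5·(≡1) mod 3; (2|3)=-1, (1|3)=+1; (−1)^{12·5·1}·(-1)^5·(+1)^12 = -1.
v=2: v_2(a)=-16, v_2(b)=-16; units ≡ 5, 1 (mod 8); ε·ε+αω+βω = 0·0+-16·0+-16·1 ≡ 0  ⇒  (a,b)_2 = +1.
v=∞: 21553277 > 0 and -2967 < 0  ⇒  (a,b)_∞ = +1.
v=19: a=19^3·(≡11), b=19^0·(≡6) mod 19; (11|19)=+1, (6|19)=+1; (−1)^{3·0·9}·(+1)^0·(+1)^3 = +1.
v=5: a=5^4·(≡3), b=5^4·(≡3) mod 5; (3|5)=-1, (3|5)=-1; (−1)^{4·4·2}·(-1)^4·(-1)^4 = +1.
v=17: a=17^-2·(≡14), b=17^0·(≡1) mod 17; (14|17)=-1, (1|17)=+1; (−1)^{-2·0·8}·(-1)^0·(+1)^-2 = +1.
v=31: a=31^-1·(≡24), b=31^0·(≡20) mod 31; (24|31)=-1, (20|31)=+1; (−1)^{-1·0·15}·(-1)^0·(+1)^-1 = +1.
v=7: a=7^6·(≡4), b=7^4·(≡2) mod 7; (4|7)=+1, (2|7)=+1; (−1)^{6·4·3}·(+1)^4·(+1)^6 = +1.
v=43: a=43^3·(≡6), b=43^1·(≡1) mod 43; (6|43)=+1, (1|43)=+1; (−1)^{3·1·21}·(+1)^1·(+1)^3 = -1.
|Ram(21553277, -2967)| = 2, even; anisotropic at {3, 43}.

[3, 43]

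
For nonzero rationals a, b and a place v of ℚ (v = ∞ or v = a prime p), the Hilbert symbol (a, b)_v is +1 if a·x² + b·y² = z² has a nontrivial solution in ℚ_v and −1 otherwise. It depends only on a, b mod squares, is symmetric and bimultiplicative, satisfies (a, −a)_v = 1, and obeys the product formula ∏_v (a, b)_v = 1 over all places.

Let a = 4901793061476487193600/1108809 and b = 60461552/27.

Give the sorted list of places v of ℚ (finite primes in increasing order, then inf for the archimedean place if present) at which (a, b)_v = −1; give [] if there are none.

[3, 11, 37, 53]

(a, b) ≡ (13409, 11336541) mod (ℚ^×)²; places V = {2, 3, 5, 11, 13, 23, 37, 41, 47, 53, ∞}.
(a,b)_23: α=1, u≡12; β=0, v≡18 (mod 23); (12|23)=+1, (18|23)=+1; sign (−1)^0·+1^0·+1^1 = +1.
(a,b)_11: α=1, u≡9; β=0, v≡6 (mod 11); (9|11)=+1, (6|11)=-1; sign (−1)^0·+1^0·-1^1 = -1.
(a,b)_41: α=2, u≡31; β=1, v≡7 (mod 41); (31|41)=+1, (7|41)=-1; sign (−1)^0·+1^1·-1^2 = +1.
(a,b)_13: α=-2, u≡7; β=0, v≡8 (mod 13); (7|13)=-1, (8|13)=-1; sign (−1)^0·-1^0·-1^-2 = +1.
(a,b)_37: α=2, u≡17; β=1, v≡12 (mod 37); (17|37)=-1, (12|37)=+1; sign (−1)^0·-1^1·+1^2 = -1.
(a,b)_47: α=2, u≡12; β=1, v≡41 (mod 47); (12|47)=+1, (41|47)=-1; sign (−1)^0·+1^1·-1^2 = +1.
(a,b)_5: α=2, u≡1; β=0, v≡1 (mod 5); (1|5)=+1, (1|5)=+1; sign (−1)^0·+1^0·+1^2 = +1.
(a,b)_3: α=-8, u≡2; β=-3, v≡2 (mod 3); (2|3)=-1, (2|3)=-1; sign (−1)^0·-1^-3·-1^-8 = -1.
(a,b)_53: α=3, u≡5; β=1, v≡24 (mod 53); (5|53)=-1, (24|53)=+1; sign (−1)^0·-1^1·+1^3 = -1.
(a,b)_2: α=10, β=4; u≡1, v≡5 (mod 8); ε(u)ε(v)=0·0, αω(v)=10·1, βω(u)=4·0; sum ≡ 0  ⇒  +1.
(a,b)_∞: sgn(13409)=+, sgn(11336541)=+, so +1.
|Ram(13409, 11336541)| = 4, even; anisotropic at {3, 11, 37, 53}.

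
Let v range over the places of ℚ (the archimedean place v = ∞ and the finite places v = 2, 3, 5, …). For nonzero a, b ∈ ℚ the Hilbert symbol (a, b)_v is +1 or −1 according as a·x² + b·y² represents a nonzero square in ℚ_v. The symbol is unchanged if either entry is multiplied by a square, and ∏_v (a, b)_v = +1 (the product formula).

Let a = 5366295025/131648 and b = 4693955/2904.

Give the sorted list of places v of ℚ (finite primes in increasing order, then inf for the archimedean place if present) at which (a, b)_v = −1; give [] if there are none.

[3, 5, 17, 23]

Mod squares: a ≡ 17, b ≡ 11730. Check v ∈ {∞, 2, 3, 5, 7, 11, 13, 17, 23}.
v=2: v_2(a)=-6, v_2(b)=-3; units ≡ 1, 1 (mod 8); ε·ε+αω+βω = 0·0+-6·0+-3·0 ≡ 0  ⇒  (a,b)_2 = +1.
v=7: a=7^4·(≡5), b=7^4·(≡5) mod 7; (5|7)=-1, (5|7)=-1; (−1)^{4·4·3}·(-1)^4·(-1)^4 = +1.
v=∞: 17 > 0 and 11730 > 0  ⇒  (a,b)_∞ = +1.
v=3: a=3^0·(≡2), b=3^-1·(≡1) mod 3; (2|3)=-1, (1|3)=+1; (−1)^{0·-1·1}·(-1)^-1·(+1)^0 = -1.
v=23: a=23^2·(≡10), b=23^1·(≡1) mod 23; (10|23)=-1, (1|23)=+1; (−1)^{2·1·11}·(-1)^1·(+1)^2 = -1.
v=17: a=17^-1·(≡8), b=17^1·(≡11) mod 17; (8|17)=+1, (11|17)=-1; (−1)^{-1·1·8}·(+1)^1·(-1)^-1 = -1.
v=13: a=13^2·(≡1), b=13^0·(≡9) mod 13; (1|13)=+1, (9|13)=+1; (−1)^{2·0·6}·(+1)^0·(+1)^2 = +1.
v=5: a=5^2·(≡2), b=5^1·(≡4) mod 5; (2|5)=-1, (4|5)=+1; (−1)^{2·1·2}·(-1)^1·(+1)^2 = -1.
v=11: a=11^-2·(≡8), b=11^-2·(≡1) mod 11; (8|11)=-1, (1|11)=+1; (−1)^{-2·-2·5}·(-1)^-2·(+1)^-2 = +1.
Ram(17, 11730) = {3, 5, 17, 23}; no ℚ_3-point on the conic.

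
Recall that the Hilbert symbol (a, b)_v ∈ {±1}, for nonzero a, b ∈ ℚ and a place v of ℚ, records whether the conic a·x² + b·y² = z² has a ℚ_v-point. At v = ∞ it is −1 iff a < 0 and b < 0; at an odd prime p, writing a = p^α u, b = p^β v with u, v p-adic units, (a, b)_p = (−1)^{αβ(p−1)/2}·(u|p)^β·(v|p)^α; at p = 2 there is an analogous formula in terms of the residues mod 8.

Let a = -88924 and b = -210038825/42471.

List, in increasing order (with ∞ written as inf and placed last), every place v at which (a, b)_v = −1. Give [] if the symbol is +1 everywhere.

Mod squares: a ≡ -22231, b ≡ -663. Check v ∈ {∞, 2, 3, 5, 11, 13, 17, 19, 37, 43, 47}.
v=∞: -22231 < 0 and -663 < 0  ⇒  (a,b)_∞ = -1.
v=13: a=13^0·(≡9), b=13^-1·(≡1) mod 13; (9|13)=+1, (1|13)=+1; (−1)^{0·-1·6}·(+1)^-1·(+1)^0 = +1.
v=43: a=43^1·(≡39), b=43^0·(≡16) mod 43; (39|43)=-1, (16|43)=+1; (−1)^{1·0·21}·(-1)^0·(+1)^1 = +1.
v=11: a=11^1·(≡1), b=11^-2·(≡7) mod 11; (1|11)=+1, (7|11)=-1; (−1)^{1·-2·5}·(+1)^-2·(-1)^1 = -1.
v=2: v_2(a)=2, v_2(b)=0; units ≡ 1, 1 (mod 8); ε·ε+αω+βω = 0·0+2·0+0·0 ≡ 0  ⇒  (a,b)_2 = +1.
v=19: a=19^0·(≡15), b=19^2·(≡2) mod 19; (15|19)=-1, (2|19)=-1; (−1)^{0·2·9}·(-1)^2·(-1)^0 = +1.
v=5: a=5^0·(≡1), b=5^2·(≡2) mod 5; (1|5)=+1, (2|5)=-1; (−1)^{0·2·2}·(+1)^2·(-1)^0 = +1.
v=37: a=37^0·(≡24), b=37^2·(≡12) mod 37; (24|37)=-1, (12|37)=+1; (−1)^{0·2·18}·(-1)^2·(+1)^0 = +1.
v=47: a=47^1·(≡35), b=47^0·(≡6) mod 47; (35|47)=-1, (6|47)=+1; (−1)^{1·0·23}·(-1)^0·(+1)^1 = +1.
v=17: a=17^0·(≡3), b=17^1·(≡7) mod 17; (3|17)=-1, (7|17)=-1; (−1)^{0·1·8}·(-1)^1·(-1)^0 = -1.
v=3: a=3^0·(≡2), b=3^-3·(≡1) mod 3; (2|3)=-1, (1|3)=+1; (−1)^{0·-3·1}·(-1)^-3·(+1)^0 = -1.
Ram(-22231, -663) = {3, 11, 17, ∞}; no ℚ_3-point on the conic.

[3, 11, 17, inf]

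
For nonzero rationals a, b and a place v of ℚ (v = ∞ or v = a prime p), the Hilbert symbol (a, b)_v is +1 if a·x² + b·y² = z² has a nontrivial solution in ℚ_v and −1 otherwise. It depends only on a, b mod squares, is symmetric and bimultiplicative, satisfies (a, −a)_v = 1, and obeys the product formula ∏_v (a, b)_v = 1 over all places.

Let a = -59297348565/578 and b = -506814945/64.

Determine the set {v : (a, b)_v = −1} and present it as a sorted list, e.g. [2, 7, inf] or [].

[2, inf]

Mod squares: a ≡ -2730, b ≡ -105. Check v ∈ {∞, 2, 3, 5, 7, 13, 17}.
v=13: a=13^7·(≡5), b=13^6·(≡1) mod 13; (5|13)=-1, (1|13)=+1; (−1)^{7·6·6}·(-1)^6·(+1)^7 = +1.
v=5: a=5^1·(≡4), b=5^1·(≡4) mod 5; (4|5)=+1, (4|5)=+1; (−1)^{1·1·2}·(+1)^1·(+1)^1 = +1.
v=7: a=7^1·(≡4), b=7^1·(≡6) mod 7; (4|7)=+1, (6|7)=-1; (−1)^{1·1·3}·(+1)^1·(-1)^1 = +1.
v=3: a=3^3·(≡2), b=3^1·(≡1) mod 3; (2|3)=-1, (1|3)=+1; (−1)^{3·1·1}·(-1)^1·(+1)^3 = +1.
v=17: a=17^-2·(≡14), b=17^0·(≡12) mod 17; (14|17)=-1, (12|17)=-1; (−1)^{-2·0·8}·(-1)^0·(-1)^-2 = +1.
v=∞: -2730 < 0 and -105 < 0  ⇒  (a,b)_∞ = -1.
v=2: v_2(a)=-1, v_2(b)=-6; units ≡ 3, 7 (mod 8); ε·ε+αω+βω = 1·1+-1·0+-6·1 ≡ 1  ⇒  (a,b)_2 = -1.
Ram(-2730, -105) = {2, ∞}; no ℚ_2-point on the conic.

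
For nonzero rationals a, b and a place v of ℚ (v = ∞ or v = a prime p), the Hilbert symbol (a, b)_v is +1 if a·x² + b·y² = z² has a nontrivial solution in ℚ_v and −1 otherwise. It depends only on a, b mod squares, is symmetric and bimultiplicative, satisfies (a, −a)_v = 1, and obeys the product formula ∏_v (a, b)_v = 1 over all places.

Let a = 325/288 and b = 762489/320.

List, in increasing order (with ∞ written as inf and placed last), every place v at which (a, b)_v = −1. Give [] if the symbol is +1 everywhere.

[2, 7]

(a, b) ≡ (26, 8645) mod (ℚ^×)²; places V = {2, 3, 5, 7, 13, 19, ∞}.
(a,b)_7: α=0, u≡3; β=3, v≡5 (mod 7); (3|7)=-1, (5|7)=-1; sign (−1)^0·-1^3·-1^0 = -1.
(a,b)_2: α=-5, β=-6; u≡5, v≡5 (mod 8); ε(u)ε(v)=0·0, αω(v)=-5·1, βω(u)=-6·1; sum ≡ 1  ⇒  -1.
(a,b)_∞: sgn(26)=+, sgn(8645)=+, so +1.
(a,b)_19: α=0, u≡7; β=1, v≡18 (mod 19); (7|19)=+1, (18|19)=-1; sign (−1)^0·+1^1·-1^0 = +1.
(a,b)_5: α=2, u≡1; β=-1, v≡1 (mod 5); (1|5)=+1, (1|5)=+1; sign (−1)^0·+1^-1·+1^2 = +1.
(a,b)_3: α=-2, u≡2; β=2, v≡2 (mod 3); (2|3)=-1, (2|3)=-1; sign (−1)^0·-1^2·-1^-2 = +1.
(a,b)_13: α=1, u≡6; β=1, v≡11 (mod 13); (6|13)=-1, (11|13)=-1; sign (−1)^0·-1^1·-1^1 = +1.
(26, 8645 / ℚ) ramifies at {2, 7}: a division algebra.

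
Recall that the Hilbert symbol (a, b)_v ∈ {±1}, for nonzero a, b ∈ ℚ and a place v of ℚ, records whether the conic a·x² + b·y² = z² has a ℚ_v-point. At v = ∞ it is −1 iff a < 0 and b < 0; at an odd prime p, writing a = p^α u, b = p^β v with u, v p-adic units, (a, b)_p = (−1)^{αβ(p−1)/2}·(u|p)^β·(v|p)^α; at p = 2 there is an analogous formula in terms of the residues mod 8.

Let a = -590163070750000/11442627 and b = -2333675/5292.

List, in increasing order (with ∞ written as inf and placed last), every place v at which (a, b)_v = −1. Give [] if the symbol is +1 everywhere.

[2, 11, 17, inf]

(a, b) ≡ (-561, -969) mod (ℚ^×)²; places V = {2, 3, 5, 7, 11, 17, 19, 31, ∞}.
(a,b)_31: α=-2, u≡7; β=0, v≡27 (mod 31); (7|31)=+1, (27|31)=-1; sign (−1)^0·+1^0·-1^-2 = +1.
(a,b)_19: α=2, u≡6; β=1, v≡1 (mod 19); (6|19)=+1, (1|19)=+1; sign (−1)^0·+1^1·+1^2 = +1.
(a,b)_3: α=-5, u≡2; β=-3, v≡1 (mod 3); (2|3)=-1, (1|3)=+1; sign (−1)^1·-1^-3·+1^-5 = +1.
(a,b)_2: α=4, β=-2; u≡7, v≡7 (mod 8); ε(u)ε(v)=1·1, αω(v)=4·0, βω(u)=-2·0; sum ≡ 1  ⇒  -1.
(a,b)_∞: sgn(-561)=−, sgn(-969)=−, so -1.
(a,b)_17: α=3, u≡9; β=3, v≡7 (mod 17); (9|17)=+1, (7|17)=-1; sign (−1)^0·+1^3·-1^3 = -1.
(a,b)_11: α=3, u≡1; β=0, v≡8 (mod 11); (1|11)=+1, (8|11)=-1; sign (−1)^0·+1^0·-1^3 = -1.
(a,b)_5: α=6, u≡1; β=2, v≡4 (mod 5); (1|5)=+1, (4|5)=+1; sign (−1)^0·+1^2·+1^6 = +1.
(a,b)_7: α=-2, u≡5; β=-2, v≡2 (mod 7); (5|7)=-1, (2|7)=+1; sign (−1)^0·-1^-2·+1^-2 = +1.
Ram(-561, -969) = {2, 11, 17, ∞}; no ℚ_2-point on the conic.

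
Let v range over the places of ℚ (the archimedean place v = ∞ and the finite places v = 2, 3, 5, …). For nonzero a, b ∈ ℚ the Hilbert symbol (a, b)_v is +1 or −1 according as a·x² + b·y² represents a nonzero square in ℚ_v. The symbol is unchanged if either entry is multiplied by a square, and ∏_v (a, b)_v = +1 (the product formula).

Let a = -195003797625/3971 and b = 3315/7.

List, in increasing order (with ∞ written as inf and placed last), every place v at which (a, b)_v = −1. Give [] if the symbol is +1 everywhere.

[11, 13]

Mod squares: a ≡ -1155, b ≡ 23205. Check v ∈ {∞, 2, 3, 5, 7, 11, 13, 17, 19}.
v=5: a=5^3·(≡4), b=5^1·(≡4) mod 5; (4|5)=+1, (4|5)=+1; (−1)^{3·1·2}·(+1)^1·(+1)^3 = +1.
v=7: a=7^1·(≡6), b=7^-1·(≡4) mod 7; (6|7)=-1, (4|7)=+1; (−1)^{1·-1·3}·(-1)^-1·(+1)^1 = +1.
v=19: a=19^-2·(≡16), b=19^0·(≡4) mod 19; (16|19)=+1, (4|19)=+1; (−1)^{-2·0·9}·(+1)^0·(+1)^-2 = +1.
v=∞: -1155 < 0 and 23205 > 0  ⇒  (a,b)_∞ = +1.
v=3: a=3^3·(≡2), b=3^1·(≡1) mod 3; (2|3)=-1, (1|3)=+1; (−1)^{3·1·1}·(-1)^1·(+1)^3 = +1.
v=17: a=17^2·(≡9), b=17^1·(≡6) mod 17; (9|17)=+1, (6|17)=-1; (−1)^{2·1·8}·(+1)^1·(-1)^2 = +1.
v=11: a=11^-1·(≡5), b=11^0·(≡10) mod 11; (5|11)=+1, (10|11)=-1; (−1)^{-1·0·5}·(+1)^0·(-1)^-1 = -1.
v=13: a=13^4·(≡11), b=13^1·(≡3) mod 13; (11|13)=-1, (3|13)=+1; (−1)^{4·1·6}·(-1)^1·(+1)^4 = -1.
v=2: v_2(a)=0, v_2(b)=0; units ≡ 5, 5 (mod 8); ε·ε+αω+βω = 0·0+0·1+0·1 ≡ 0  ⇒  (a,b)_2 = +1.
(-1155, 23205 / ℚ) ramifies at {11, 13}: a division algebra.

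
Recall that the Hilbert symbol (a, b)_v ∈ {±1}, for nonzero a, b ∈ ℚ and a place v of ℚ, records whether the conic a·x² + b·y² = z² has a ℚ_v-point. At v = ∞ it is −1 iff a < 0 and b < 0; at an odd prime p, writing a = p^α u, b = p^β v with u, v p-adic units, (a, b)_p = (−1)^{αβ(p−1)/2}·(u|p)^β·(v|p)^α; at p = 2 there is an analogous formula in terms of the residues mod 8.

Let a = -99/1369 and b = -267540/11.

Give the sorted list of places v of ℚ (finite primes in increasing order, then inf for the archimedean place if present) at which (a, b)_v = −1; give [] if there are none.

[7, 11, 13, inf]

(a, b) ≡ (-11, -15015) mod (ℚ^×)²; places V = {2, 3, 5, 7, 11, 13, 37, ∞}.
(a,b)_5: α=0, u≡4; β=1, v≡2 (mod 5); (4|5)=+1, (2|5)=-1; sign (−1)^0·+1^1·-1^0 = +1.
(a,b)_13: α=0, u≡11; β=1, v≡7 (mod 13); (11|13)=-1, (7|13)=-1; sign (−1)^0·-1^1·-1^0 = -1.
(a,b)_11: α=1, u≡7; β=-1, v≡2 (mod 11); (7|11)=-1, (2|11)=-1; sign (−1)^1·-1^-1·-1^1 = -1.
(a,b)_37: α=-2, u≡12; β=0, v≡4 (mod 37); (12|37)=+1, (4|37)=+1; sign (−1)^0·+1^0·+1^-2 = +1.
(a,b)_∞: sgn(-11)=−, sgn(-15015)=−, so -1.
(a,b)_2: α=0, β=2; u≡5, v≡1 (mod 8); ε(u)ε(v)=0·0, αω(v)=0·0, βω(u)=2·1; sum ≡ 0  ⇒  +1.
(a,b)_3: α=2, u≡1; β=1, v≡2 (mod 3); (1|3)=+1, (2|3)=-1; sign (−1)^0·+1^1·-1^2 = +1.
(a,b)_7: α=0, u≡5; β=3, v≡1 (mod 7); (5|7)=-1, (1|7)=+1; sign (−1)^0·-1^3·+1^0 = -1.
Ram(-11, -15015) = {7, 11, 13, ∞}; no ℚ_7-point on the conic.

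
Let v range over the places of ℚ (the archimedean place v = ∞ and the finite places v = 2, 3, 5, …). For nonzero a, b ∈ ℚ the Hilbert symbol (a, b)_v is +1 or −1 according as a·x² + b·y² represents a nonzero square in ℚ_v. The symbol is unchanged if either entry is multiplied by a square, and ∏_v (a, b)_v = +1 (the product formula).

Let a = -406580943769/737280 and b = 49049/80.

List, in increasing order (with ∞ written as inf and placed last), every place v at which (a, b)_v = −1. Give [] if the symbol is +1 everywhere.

[11, 13]

(a, b) ≡ (-5, 5005) mod (ℚ^×)²; places V = {2, 3, 5, 7, 11, 13, ∞}.
(a,b)_11: α=2, u≡7; β=1, v≡5 (mod 11); (7|11)=-1, (5|11)=+1; sign (−1)^0·-1^1·+1^2 = -1.
(a,b)_∞: sgn(-5)=−, sgn(5005)=+, so +1.
(a,b)_13: α=4, u≡11; β=1, v≡8 (mod 13); (11|13)=-1, (8|13)=-1; sign (−1)^0·-1^1·-1^4 = -1.
(a,b)_5: α=-1, u≡1; β=-1, v≡4 (mod 5); (1|5)=+1, (4|5)=+1; sign (−1)^0·+1^-1·+1^-1 = +1.
(a,b)_7: α=6, u≡1; β=3, v≡1 (mod 7); (1|7)=+1, (1|7)=+1; sign (−1)^0·+1^3·+1^6 = +1.
(a,b)_3: α=-2, u≡1; β=0, v≡1 (mod 3); (1|3)=+1, (1|3)=+1; sign (−1)^0·+1^0·+1^-2 = +1.
(a,b)_2: α=-14, β=-4; u≡3, v≡5 (mod 8); ε(u)ε(v)=1·0, αω(v)=-14·1, βω(u)=-4·1; sum ≡ 0  ⇒  +1.
(-5, 5005 / ℚ) ramifies at {11, 13}: a division algebra.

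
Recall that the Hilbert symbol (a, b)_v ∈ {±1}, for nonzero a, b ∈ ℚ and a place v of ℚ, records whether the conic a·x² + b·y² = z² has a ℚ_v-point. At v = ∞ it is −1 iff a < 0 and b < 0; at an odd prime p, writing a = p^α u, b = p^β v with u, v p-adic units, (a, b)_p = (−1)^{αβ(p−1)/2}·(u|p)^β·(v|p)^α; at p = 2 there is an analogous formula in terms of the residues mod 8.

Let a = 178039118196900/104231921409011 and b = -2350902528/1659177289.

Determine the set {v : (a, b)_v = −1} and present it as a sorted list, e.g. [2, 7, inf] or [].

(a, b) ≡ (11, -12597) mod (ℚ^×)²; places V = {2, 3, 5, 7, 11, 13, 17, 19, 23, ∞}.
(a,b)_19: α=2, u≡9; β=1, v≡14 (mod 19); (9|19)=+1, (14|19)=-1; sign (−1)^0·+1^1·-1^2 = +1.
(a,b)_7: α=0, u≡4; β=-2, v≡3 (mod 7); (4|7)=+1, (3|7)=-1; sign (−1)^0·+1^-2·-1^0 = +1.
(a,b)_5: α=2, u≡1; β=0, v≡3 (mod 5); (1|5)=+1, (3|5)=-1; sign (−1)^0·+1^0·-1^2 = +1.
(a,b)_11: α=-3, u≡4; β=-2, v≡3 (mod 11); (4|11)=+1, (3|11)=+1; sign (−1)^0·+1^-2·+1^-3 = +1.
(a,b)_23: α=-8, u≡14; β=-4, v≡11 (mod 23); (14|23)=-1, (11|23)=-1; sign (−1)^0·-1^-4·-1^-8 = +1.
(a,b)_∞: sgn(11)=+, sgn(-12597)=−, so +1.
(a,b)_13: α=0, u≡2; β=1, v≡5 (mod 13); (2|13)=-1, (5|13)=-1; sign (−1)^0·-1^1·-1^0 = -1.
(a,b)_3: α=10, u≡2; β=7, v≡1 (mod 3); (2|3)=-1, (1|3)=+1; sign (−1)^0·-1^7·+1^10 = -1.
(a,b)_2: α=2, β=8; u≡3, v≡3 (mod 8); ε(u)ε(v)=1·1, αω(v)=2·1, βω(u)=8·1; sum ≡ 1  ⇒  -1.
(a,b)_17: α=4, u≡6; β=1, v≡3 (mod 17); (6|17)=-1, (3|17)=-1; sign (−1)^0·-1^1·-1^4 = -1.
Ram(11, -12597) = {2, 3, 13, 17}; no ℚ_2-point on the conic.

[2, 3, 13, 17]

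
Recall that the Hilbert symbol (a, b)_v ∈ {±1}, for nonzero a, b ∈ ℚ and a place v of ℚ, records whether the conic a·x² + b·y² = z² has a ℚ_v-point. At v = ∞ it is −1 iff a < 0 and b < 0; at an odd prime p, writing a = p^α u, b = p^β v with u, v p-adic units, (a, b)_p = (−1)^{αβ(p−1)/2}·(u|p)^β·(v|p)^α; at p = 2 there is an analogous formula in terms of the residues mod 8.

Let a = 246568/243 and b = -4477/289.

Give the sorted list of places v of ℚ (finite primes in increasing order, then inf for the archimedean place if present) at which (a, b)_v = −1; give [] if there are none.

[3, 17]

Mod squares: a ≡ 3774, b ≡ -37. Check v ∈ {∞, 2, 3, 7, 11, 17, 37}.
v=∞: 3774 > 0 and -37 < 0  ⇒  (a,b)_∞ = +1.
v=11: a=11^0·(≡3), b=11^2·(≡6) mod 11; (3|11)=+1, (6|11)=-1; (−1)^{0·2·5}·(+1)^2·(-1)^0 = +1.
v=2: v_2(a)=3, v_2(b)=0; units ≡ 7, 3 (mod 8); ε·ε+αω+βω = 1·1+3·1+0·0 ≡ 0  ⇒  (a,b)_2 = +1.
v=37: a=37^1·(≡9), b=37^1·(≡12) mod 37; (9|37)=+1, (12|37)=+1; (−1)^{1·1·18}·(+1)^1·(+1)^1 = +1.
v=7: a=7^2·(≡4), b=7^0·(≡5) mod 7; (4|7)=+1, (5|7)=-1; (−1)^{2·0·3}·(+1)^0·(-1)^2 = +1.
v=17: a=17^1·(≡4), b=17^-2·(≡11) mod 17; (4|17)=+1, (11|17)=-1; (−1)^{1·-2·8}·(+1)^-2·(-1)^1 = -1.
v=3: a=3^-5·(≡1), b=3^0·(≡2) mod 3; (1|3)=+1, (2|3)=-1; (−1)^{-5·0·1}·(+1)^0·(-1)^-5 = -1.
Ram(3774, -37) = {3, 17}; no ℚ_3-point on the conic.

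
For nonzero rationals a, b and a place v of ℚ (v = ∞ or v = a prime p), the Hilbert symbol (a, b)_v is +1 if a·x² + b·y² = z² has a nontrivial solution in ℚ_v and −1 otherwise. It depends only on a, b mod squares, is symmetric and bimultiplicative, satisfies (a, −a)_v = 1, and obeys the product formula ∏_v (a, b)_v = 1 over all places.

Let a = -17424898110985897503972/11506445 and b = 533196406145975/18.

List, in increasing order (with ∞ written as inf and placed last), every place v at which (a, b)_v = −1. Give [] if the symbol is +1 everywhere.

Mod squares: a ≡ -85085, b ≡ 8398. Check v ∈ {∞, 2, 3, 5, 7, 11, 13, 17, 19, 31, 37, 41}.
v=7: a=7^1·(≡4), b=7^0·(≡3) mod 7; (4|7)=+1, (3|7)=-1; (−1)^{1·0·3}·(+1)^0·(-1)^1 = -1.
v=5: a=5^-1·(≡2), b=5^2·(≡3) mod 5; (2|5)=-1, (3|5)=-1; (−1)^{-1·2·2}·(-1)^2·(-1)^-1 = -1.
v=31: a=31^0·(≡20), b=31^2·(≡28) mod 31; (20|31)=+1, (28|31)=+1; (−1)^{0·2·15}·(+1)^2·(+1)^0 = +1.
v=17: a=17^1·(≡6), b=17^1·(≡15) mod 17; (6|17)=-1, (15|17)=+1; (−1)^{1·1·8}·(-1)^1·(+1)^1 = -1.
v=∞: -85085 < 0 and 8398 > 0  ⇒  (a,b)_∞ = +1.
v=3: a=3^8·(≡1), b=3^-2·(≡1) mod 3; (1|3)=+1, (1|3)=+1; (−1)^{8·-2·1}·(+1)^-2·(+1)^8 = +1.
v=2: v_2(a)=2, v_2(b)=-1; units ≡ 3, 7 (mod 8); ε·ε+αω+βω = 1·1+2·0+-1·1 ≡ 0  ⇒  (a,b)_2 = +1.
v=11: a=11^7·(≡3), b=11^4·(≡4) mod 11; (3|11)=+1, (4|11)=+1; (−1)^{7·4·5}·(+1)^4·(+1)^7 = +1.
v=41: a=41^-2·(≡10), b=41^0·(≡12) mod 41; (10|41)=+1, (12|41)=-1; (−1)^{-2·0·20}·(+1)^0·(-1)^-2 = +1.
v=19: a=19^4·(≡9), b=19^3·(≡9) mod 19; (9|19)=+1, (9|19)=+1; (−1)^{4·3·9}·(+1)^3·(+1)^4 = +1.
v=37: a=37^-2·(≡13), b=37^0·(≡4) mod 37; (13|37)=-1, (4|37)=+1; (−1)^{-2·0·18}·(-1)^0·(+1)^-2 = +1.
v=13: a=13^3·(≡2), b=13^1·(≡1) mod 13; (2|13)=-1, (1|13)=+1; (−1)^{3·1·6}·(-1)^1·(+1)^3 = -1.
|Ram(-85085, 8398)| = 4, even; anisotropic at {5, 7, 13, 17}.

[5, 7, 13, 17]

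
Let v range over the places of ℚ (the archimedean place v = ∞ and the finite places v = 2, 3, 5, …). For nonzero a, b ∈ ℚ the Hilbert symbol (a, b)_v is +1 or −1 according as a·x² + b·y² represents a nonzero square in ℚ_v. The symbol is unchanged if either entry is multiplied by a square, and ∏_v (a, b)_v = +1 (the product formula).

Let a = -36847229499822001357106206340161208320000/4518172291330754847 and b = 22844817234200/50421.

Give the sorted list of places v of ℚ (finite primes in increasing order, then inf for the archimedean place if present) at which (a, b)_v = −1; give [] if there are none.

[2, 3, 7, 43]

(a, b) ≡ (-9331, 13828542) mod (ℚ^×)²; places V = {2, 3, 5, 7, 13, 17, 19, 29, 31, 43, ∞}.
(a,b)_7: α=-9, u≡2; β=-5, v≡1 (mod 7); (2|7)=+1, (1|7)=+1; sign (−1)^1·+1^-5·+1^-9 = -1.
(a,b)_3: α=-18, u≡2; β=-1, v≡2 (mod 3); (2|3)=-1, (2|3)=-1; sign (−1)^0·-1^-1·-1^-18 = -1.
(a,b)_19: α=6, u≡6; β=3, v≡16 (mod 19); (6|19)=+1, (16|19)=+1; sign (−1)^0·+1^3·+1^6 = +1.
(a,b)_5: α=4, u≡4; β=2, v≡3 (mod 5); (4|5)=+1, (3|5)=-1; sign (−1)^0·+1^2·-1^4 = +1.
(a,b)_∞: sgn(-9331)=−, sgn(13828542)=+, so +1.
(a,b)_2: α=22, β=3; u≡5, v≡7 (mod 8); ε(u)ε(v)=0·1, αω(v)=22·0, βω(u)=3·1; sum ≡ 1  ⇒  -1.
(a,b)_43: α=3, u≡13; β=1, v≡14 (mod 43); (13|43)=+1, (14|43)=+1; sign (−1)^1·+1^1·+1^3 = -1.
(a,b)_29: α=2, u≡5; β=0, v≡27 (mod 29); (5|29)=+1, (27|29)=-1; sign (−1)^0·+1^0·-1^2 = +1.
(a,b)_17: α=-2, u≡16; β=0, v≡11 (mod 17); (16|17)=+1, (11|17)=-1; sign (−1)^0·+1^0·-1^-2 = +1.
(a,b)_13: α=2, u≡4; β=1, v≡12 (mod 13); (4|13)=+1, (12|13)=+1; sign (−1)^0·+1^1·+1^2 = +1.
(a,b)_31: α=9, u≡25; β=3, v≡24 (mod 31); (25|31)=+1, (24|31)=-1; sign (−1)^1·+1^3·-1^9 = +1.
|Ram(-9331, 13828542)| = 4, even; anisotropic at {2, 3, 7, 43}.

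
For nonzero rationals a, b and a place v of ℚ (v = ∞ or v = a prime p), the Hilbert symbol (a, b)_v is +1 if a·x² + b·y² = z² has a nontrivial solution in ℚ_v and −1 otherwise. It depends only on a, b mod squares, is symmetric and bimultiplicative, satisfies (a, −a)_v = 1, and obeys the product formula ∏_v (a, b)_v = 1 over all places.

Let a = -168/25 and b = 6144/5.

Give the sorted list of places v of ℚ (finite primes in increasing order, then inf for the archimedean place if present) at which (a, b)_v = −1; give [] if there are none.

(a, b) ≡ (-42, 30) mod (ℚ^×)²; places V = {2, 3, 5, 7, ∞}.
(a,b)_3: α=1, u≡1; β=1, v≡1 (mod 3); (1|3)=+1, (1|3)=+1; sign (−1)^1·+1^1·+1^1 = -1.
(a,b)_2: α=3, β=11; u≡3, v≡7 (mod 8); ε(u)ε(v)=1·1, αω(v)=3·0, βω(u)=11·1; sum ≡ 0  ⇒  +1.
(a,b)_∞: sgn(-42)=−, sgn(30)=+, so +1.
(a,b)_5: α=-2, u≡2; β=-1, v≡4 (mod 5); (2|5)=-1, (4|5)=+1; sign (−1)^0·-1^-1·+1^-2 = -1.
(a,b)_7: α=1, u≡1; β=0, v≡1 (mod 7); (1|7)=+1, (1|7)=+1; sign (−1)^0·+1^0·+1^1 = +1.
Ram(-42, 30) = {3, 5}; no ℚ_3-point on the conic.

[3, 5]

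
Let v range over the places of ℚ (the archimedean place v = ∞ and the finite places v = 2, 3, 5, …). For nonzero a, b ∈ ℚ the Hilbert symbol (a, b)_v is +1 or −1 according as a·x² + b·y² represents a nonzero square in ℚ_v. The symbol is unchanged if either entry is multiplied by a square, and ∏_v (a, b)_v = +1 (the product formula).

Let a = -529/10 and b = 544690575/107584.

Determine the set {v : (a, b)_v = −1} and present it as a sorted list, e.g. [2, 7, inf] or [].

Mod squares: a ≡ -10, b ≡ 247. Check v ∈ {∞, 2, 3, 5, 11, 13, 19, 23, 41}.
v=23: a=23^2·(≡16), b=23^0·(≡14) mod 23; (16|23)=+1, (14|23)=-1; (−1)^{2·0·11}·(+1)^0·(-1)^2 = +1.
v=3: a=3^0·(≡2), b=3^6·(≡1) mod 3; (2|3)=-1, (1|3)=+1; (−1)^{0·6·1}·(-1)^6·(+1)^0 = +1.
v=5: a=5^-1·(≡3), b=5^2·(≡2) mod 5; (3|5)=-1, (2|5)=-1; (−1)^{-1·2·2}·(-1)^2·(-1)^-1 = -1.
v=13: a=13^0·(≡3), b=13^1·(≡6) mod 13; (3|13)=+1, (6|13)=-1; (−1)^{0·1·6}·(+1)^1·(-1)^0 = +1.
v=41: a=41^0·(≡25), b=41^-2·(≡16) mod 41; (25|41)=+1, (16|41)=+1; (−1)^{0·-2·20}·(+1)^-2·(+1)^0 = +1.
v=19: a=19^0·(≡6), b=19^1·(≡10) mod 19; (6|19)=+1, (10|19)=-1; (−1)^{0·1·9}·(+1)^1·(-1)^0 = +1.
v=∞: -10 < 0 and 247 > 0  ⇒  (a,b)_∞ = +1.
v=2: v_2(a)=-1, v_2(b)=-6; units ≡ 3, 7 (mod 8); ε·ε+αω+βω = 1·1+-1·0+-6·1 ≡ 1  ⇒  (a,b)_2 = -1.
v=11: a=11^0·(≡1), b=11^2·(≡3) mod 11; (1|11)=+1, (3|11)=+1; (−1)^{0·2·5}·(+1)^2·(+1)^0 = +1.
Ram(-10, 247) = {2, 5}; no ℚ_2-point on the conic.

[2, 5]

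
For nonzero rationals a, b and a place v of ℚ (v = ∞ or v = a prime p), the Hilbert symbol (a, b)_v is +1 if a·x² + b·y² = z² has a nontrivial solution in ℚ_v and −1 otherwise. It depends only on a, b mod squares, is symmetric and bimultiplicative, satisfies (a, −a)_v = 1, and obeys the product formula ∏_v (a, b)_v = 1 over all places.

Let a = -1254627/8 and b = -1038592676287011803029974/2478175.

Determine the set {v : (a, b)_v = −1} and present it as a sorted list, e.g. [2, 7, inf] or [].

[19, inf]

Mod squares: a ≡ -278806, b ≡ -1951642. Check v ∈ {∞, 2, 3, 5, 7, 11, 17, 19, 23, 29}.
v=2: v_2(a)=-3, v_2(b)=1; units ≡ 5, 3 (mod 8); ε·ε+αω+βω = 0·1+-3·1+1·1 ≡ 0  ⇒  (a,b)_2 = +1.
v=17: a=17^0·(≡3), b=17^-2·(≡2) mod 17; (3|17)=-1, (2|17)=+1; (−1)^{0·-2·8}·(-1)^-2·(+1)^0 = +1.
v=23: a=23^1·(≡21), b=23^9·(≡13) mod 23; (21|23)=-1, (13|23)=+1; (−1)^{1·9·11}·(-1)^9·(+1)^1 = +1.
v=∞: -278806 < 0 and -1951642 < 0  ⇒  (a,b)_∞ = -1.
v=29: a=29^1·(≡26), b=29^1·(≡18) mod 29; (26|29)=-1, (18|29)=-1; (−1)^{1·1·14}·(-1)^1·(-1)^1 = +1.
v=7: a=7^0·(≡4), b=7^-3·(≡1) mod 7; (4|7)=+1, (1|7)=+1; (−1)^{0·-3·3}·(+1)^-3·(+1)^0 = +1.
v=19: a=19^1·(≡18), b=19^3·(≡14) mod 19; (18|19)=-1, (14|19)=-1; (−1)^{1·3·9}·(-1)^3·(-1)^1 = -1.
v=5: a=5^0·(≡1), b=5^-2·(≡3) mod 5; (1|5)=+1, (3|5)=-1; (−1)^{0·-2·2}·(+1)^-2·(-1)^0 = +1.
v=3: a=3^2·(≡2), b=3^2·(≡2) mod 3; (2|3)=-1, (2|3)=-1; (−1)^{2·2·1}·(-1)^2·(-1)^2 = +1.
v=11: a=11^1·(≡3), b=11^5·(≡2) mod 11; (3|11)=+1, (2|11)=-1; (−1)^{1·5·5}·(+1)^5·(-1)^1 = +1.
|Ram(-278806, -1951642)| = 2, even; anisotropic at {19, ∞}.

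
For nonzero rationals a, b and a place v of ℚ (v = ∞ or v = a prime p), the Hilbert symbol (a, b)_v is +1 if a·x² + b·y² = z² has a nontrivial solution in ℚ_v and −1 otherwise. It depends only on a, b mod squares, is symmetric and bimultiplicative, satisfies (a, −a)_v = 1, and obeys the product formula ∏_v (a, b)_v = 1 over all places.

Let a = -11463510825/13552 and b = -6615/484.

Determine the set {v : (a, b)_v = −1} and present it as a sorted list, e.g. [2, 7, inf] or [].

[7, 41, 43, inf]

Mod squares: a ≡ -234479, b ≡ -15. Check v ∈ {∞, 2, 3, 5, 7, 11, 13, 19, 41, 43}.
v=∞: -234479 < 0 and -15 < 0  ⇒  (a,b)_∞ = -1.
v=5: a=5^2·(≡1), b=5^1·(≡3) mod 5; (1|5)=+1, (3|5)=-1; (−1)^{2·1·2}·(+1)^1·(-1)^2 = +1.
v=7: a=7^-1·(≡6), b=7^2·(≡5) mod 7; (6|7)=-1, (5|7)=-1; (−1)^{-1·2·3}·(-1)^2·(-1)^-1 = -1.
v=19: a=19^1·(≡9), b=19^0·(≡6) mod 19; (9|19)=+1, (6|19)=+1; (−1)^{1·0·9}·(+1)^0·(+1)^1 = +1.
v=3: a=3^4·(≡1), b=3^3·(≡1) mod 3; (1|3)=+1, (1|3)=+1; (−1)^{4·3·1}·(+1)^3·(+1)^4 = +1.
v=41: a=41^1·(≡37), b=41^0·(≡12) mod 41; (37|41)=+1, (12|41)=-1; (−1)^{1·0·20}·(+1)^0·(-1)^1 = -1.
v=2: v_2(a)=-4, v_2(b)=-2; units ≡ 1, 1 (mod 8); ε·ε+αω+βω = 0·0+-4·0+-2·0 ≡ 0  ⇒  (a,b)_2 = +1.
v=43: a=43^1·(≡27), b=43^0·(≡28) mod 43; (27|43)=-1, (28|43)=-1; (−1)^{1·0·21}·(-1)^0·(-1)^1 = -1.
v=11: a=11^-2·(≡7), b=11^-2·(≡10) mod 11; (7|11)=-1, (10|11)=-1; (−1)^{-2·-2·5}·(-1)^-2·(-1)^-2 = +1.
v=13: a=13^2·(≡11), b=13^0·(≡5) mod 13; (11|13)=-1, (5|13)=-1; (−1)^{2·0·6}·(-1)^0·(-1)^2 = +1.
Ram(-234479, -15) = {7, 41, 43, ∞}; no ℚ_7-point on the conic.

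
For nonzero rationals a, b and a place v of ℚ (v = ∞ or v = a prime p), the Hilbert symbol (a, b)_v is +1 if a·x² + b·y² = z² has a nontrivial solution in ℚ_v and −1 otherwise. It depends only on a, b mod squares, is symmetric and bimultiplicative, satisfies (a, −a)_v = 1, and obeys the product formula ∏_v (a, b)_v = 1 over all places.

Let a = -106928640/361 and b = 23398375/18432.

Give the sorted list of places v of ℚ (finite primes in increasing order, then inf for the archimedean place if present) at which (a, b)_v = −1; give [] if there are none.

Mod squares: a ≡ -46410, b ≡ 15470. Check v ∈ {∞, 2, 3, 5, 7, 11, 13, 17, 19}.
v=17: a=17^1·(≡3), b=17^1·(≡1) mod 17; (3|17)=-1, (1|17)=+1; (−1)^{1·1·8}·(-1)^1·(+1)^1 = -1.
v=5: a=5^1·(≡2), b=5^3·(≡1) mod 5; (2|5)=-1, (1|5)=+1; (−1)^{1·3·2}·(-1)^3·(+1)^1 = -1.
v=∞: -46410 < 0 and 15470 > 0  ⇒  (a,b)_∞ = +1.
v=7: a=7^1·(≡5), b=7^1·(≡6) mod 7; (5|7)=-1, (6|7)=-1; (−1)^{1·1·3}·(-1)^1·(-1)^1 = -1.
v=11: a=11^0·(≡8), b=11^2·(≡4) mod 11; (8|11)=-1, (4|11)=+1; (−1)^{0·2·5}·(-1)^2·(+1)^0 = +1.
v=13: a=13^1·(≡8), b=13^1·(≡7) mod 13; (8|13)=-1, (7|13)=-1; (−1)^{1·1·6}·(-1)^1·(-1)^1 = +1.
v=3: a=3^3·(≡1), b=3^-2·(≡2) mod 3; (1|3)=+1, (2|3)=-1; (−1)^{3·-2·1}·(+1)^-2·(-1)^3 = -1.
v=2: v_2(a)=9, v_2(b)=-11; units ≡ 3, 7 (mod 8); ε·ε+αω+βω = 1·1+9·0+-11·1 ≡ 0  ⇒  (a,b)_2 = +1.
v=19: a=19^-2·(≡16), b=19^0·(≡4) mod 19; (16|19)=+1, (4|19)=+1; (−1)^{-2·0·9}·(+1)^0·(+1)^-2 = +1.
|Ram(-46410, 15470)| = 4, even; anisotropic at {3, 5, 7, 17}.

[3, 5, 7, 17]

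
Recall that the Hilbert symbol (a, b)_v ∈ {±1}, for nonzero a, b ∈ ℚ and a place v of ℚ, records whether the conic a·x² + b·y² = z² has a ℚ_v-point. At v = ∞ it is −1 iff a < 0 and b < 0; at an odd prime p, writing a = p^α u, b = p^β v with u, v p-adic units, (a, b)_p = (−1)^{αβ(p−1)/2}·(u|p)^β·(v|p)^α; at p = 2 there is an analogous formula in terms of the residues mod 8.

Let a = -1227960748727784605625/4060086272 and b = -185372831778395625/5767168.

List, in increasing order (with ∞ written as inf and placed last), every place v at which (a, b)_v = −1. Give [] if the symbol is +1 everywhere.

[2, inf]

Mod squares: a ≡ -1218, b ≡ -8294. Check v ∈ {∞, 2, 3, 5, 7, 11, 13, 19, 29}.
v=13: a=13^4·(≡1), b=13^3·(≡4) mod 13; (1|13)=+1, (4|13)=+1; (−1)^{4·3·6}·(+1)^3·(+1)^4 = +1.
v=∞: -1218 < 0 and -8294 < 0  ⇒  (a,b)_∞ = -1.
v=7: a=7^5·(≡2), b=7^2·(≡4) mod 7; (2|7)=+1, (4|7)=+1; (−1)^{5·2·3}·(+1)^2·(+1)^5 = +1.
v=29: a=29^1·(≡5), b=29^1·(≡6) mod 29; (5|29)=+1, (6|29)=+1; (−1)^{1·1·14}·(+1)^1·(+1)^1 = +1.
v=19: a=19^6·(≡6), b=19^4·(≡4) mod 19; (6|19)=+1, (4|19)=+1; (−1)^{6·4·9}·(+1)^4·(+1)^6 = +1.
v=2: v_2(a)=-25, v_2(b)=-19; units ≡ 7, 5 (mod 8); ε·ε+αω+βω = 1·0+-25·1+-19·0 ≡ 1  ⇒  (a,b)_2 = -1.
v=11: a=11^-2·(≡3), b=11^-1·(≡9) mod 11; (3|11)=+1, (9|11)=+1; (−1)^{-2·-1·5}·(+1)^-1·(+1)^-2 = +1.
v=3: a=3^1·(≡2), b=3^6·(≡1) mod 3; (2|3)=-1, (1|3)=+1; (−1)^{1·6·1}·(-1)^6·(+1)^1 = +1.
v=5: a=5^4·(≡3), b=5^4·(≡4) mod 5; (3|5)=-1, (4|5)=+1; (−1)^{4·4·2}·(-1)^4·(+1)^4 = +1.
|Ram(-1218, -8294)| = 2, even; anisotropic at {2, ∞}.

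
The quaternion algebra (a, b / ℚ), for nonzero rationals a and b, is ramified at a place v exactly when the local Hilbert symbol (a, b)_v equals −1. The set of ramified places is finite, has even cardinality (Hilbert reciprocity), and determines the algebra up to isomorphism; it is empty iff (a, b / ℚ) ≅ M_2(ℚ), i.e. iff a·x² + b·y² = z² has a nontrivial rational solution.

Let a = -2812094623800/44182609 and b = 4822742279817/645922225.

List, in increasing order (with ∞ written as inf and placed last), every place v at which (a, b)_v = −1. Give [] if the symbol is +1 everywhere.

Mod squares: a ≡ -176638, b ≡ 12617. Check v ∈ {∞, 2, 3, 5, 7, 11, 13, 17, 19, 23, 31, 37}.
v=2: v_2(a)=3, v_2(b)=0; units ≡ 1, 1 (mod 8); ε·ε+αω+βω = 0·0+3·0+0·0 ≡ 0  ⇒  (a,b)_2 = +1.
v=∞: -176638 < 0 and 12617 > 0  ⇒  (a,b)_∞ = +1.
v=23: a=23^-2·(≡13), b=23^-2·(≡13) mod 23; (13|23)=+1, (13|23)=+1; (−1)^{-2·-2·11}·(+1)^-2·(+1)^-2 = +1.
v=17: a=17^-4·(≡2), b=17^-2·(≡3) mod 17; (2|17)=+1, (3|17)=-1; (−1)^{-4·-2·8}·(+1)^-2·(-1)^-4 = +1.
v=3: a=3^2·(≡2), b=3^2·(≡2) mod 3; (2|3)=-1, (2|3)=-1; (−1)^{2·2·1}·(-1)^2·(-1)^2 = +1.
v=13: a=13^0·(≡2), b=13^-2·(≡6) mod 13; (2|13)=-1, (6|13)=-1; (−1)^{0·-2·6}·(-1)^-2·(-1)^0 = +1.
v=5: a=5^2·(≡2), b=5^-2·(≡3) mod 5; (2|5)=-1, (3|5)=-1; (−1)^{2·-2·2}·(-1)^-2·(-1)^2 = +1.
v=7: a=7^3·(≡1), b=7^6·(≡6) mod 7; (1|7)=+1, (6|7)=-1; (−1)^{3·6·3}·(+1)^6·(-1)^3 = -1.
v=31: a=31^1·(≡17), b=31^1·(≡16) mod 31; (17|31)=-1, (16|31)=+1; (−1)^{1·1·15}·(-1)^1·(+1)^1 = +1.
v=37: a=37^1·(≡30), b=37^1·(≡20) mod 37; (30|37)=+1, (20|37)=-1; (−1)^{1·1·18}·(+1)^1·(-1)^1 = -1.
v=11: a=11^1·(≡2), b=11^1·(≡5) mod 11; (2|11)=-1, (5|11)=+1; (−1)^{1·1·5}·(-1)^1·(+1)^1 = +1.
v=19: a=19^2·(≡9), b=19^2·(≡6) mod 19; (9|19)=+1, (6|19)=+1; (−1)^{2·2·9}·(+1)^2·(+1)^2 = +1.
|Ram(-176638, 12617)| = 2, even; anisotropic at {7, 37}.

[7, 37]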